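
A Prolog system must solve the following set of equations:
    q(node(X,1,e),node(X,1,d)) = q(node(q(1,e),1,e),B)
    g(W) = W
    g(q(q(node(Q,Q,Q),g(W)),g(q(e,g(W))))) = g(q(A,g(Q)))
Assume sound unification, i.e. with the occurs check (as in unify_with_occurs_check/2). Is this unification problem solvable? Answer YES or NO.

Decompose q/2: node(X,1,e) = node(q(1,e),1,e),  node(X,1,d) = B.
Decompose node/3: X = q(1,e),  1 = 1,  e = e.
Bind X := q(1,e); substituting into the one remaining equation that mentions X gives: node(q(1,e),1,d) = B.
Delete trivial equation 1 = 1.
Delete trivial equation e = e.
Bind B := node(q(1,e),1,d); no other remaining equation mentions B.
Occurs check fails: W occurs in g(W); the equation W = g(W) has no finite solution.

NO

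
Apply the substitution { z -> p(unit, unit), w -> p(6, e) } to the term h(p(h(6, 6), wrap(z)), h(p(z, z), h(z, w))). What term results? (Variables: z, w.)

Replace each occurrence of z with p(unit, unit).
Replace each occurrence of w with p(6, e).
Result: h(p(h(6, 6), wrap(p(unit, unit))), h(p(p(unit, unit), p(unit, unit)), h(p(unit, unit), p(6, e)))).

h(p(h(6, 6), wrap(p(unit, unit))), h(p(p(unit, unit), p(unit, unit)), h(p(unit, unit), p(6, e))))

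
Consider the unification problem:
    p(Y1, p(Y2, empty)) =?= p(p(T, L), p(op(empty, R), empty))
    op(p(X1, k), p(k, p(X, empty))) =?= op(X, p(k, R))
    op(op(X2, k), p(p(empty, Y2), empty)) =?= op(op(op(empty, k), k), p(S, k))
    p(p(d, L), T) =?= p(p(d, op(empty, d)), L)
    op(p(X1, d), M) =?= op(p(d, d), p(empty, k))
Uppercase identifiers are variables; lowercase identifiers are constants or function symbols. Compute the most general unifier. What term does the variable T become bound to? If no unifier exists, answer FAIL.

FAIL

Decompose p/2: Y1 =?= p(T, L),  p(Y2, empty) =?= p(op(empty, R), empty).
Bind Y1 := p(T, L); no other remaining equation mentions Y1.
Decompose p/2: Y2 =?= op(empty, R),  empty =?= empty.
Bind Y2 := op(empty, R); substituting into the one remaining equation that mentions Y2 gives: op(op(X2, k), p(p(empty, op(empty, R)), empty)) =?= op(op(op(empty, k), k), p(S, k)).
Delete trivial equation empty =?= empty.
Decompose op/2: p(X1, k) =?= X,  p(k, p(X, empty)) =?= p(k, R).
Bind X := p(X1, k); substituting into the one remaining equation that mentions X gives: p(k, p(p(X1, k), empty)) =?= p(k, R).
Decompose p/2: k =?= k,  p(p(X1, k), empty) =?= R.
Delete trivial equation k =?= k.
Bind R := p(p(X1, k), empty); substituting into the one remaining equation that mentions R gives: op(op(X2, k), p(p(empty, op(empty, p(p(X1, k), empty))), empty)) =?= op(op(op(empty, k), k), p(S, k)). Substituting into the earlier binding gives Y2 := op(empty, p(p(X1, k), empty)).
Decompose op/2: op(X2, k) =?= op(op(empty, k), k),  p(p(empty, op(empty, p(p(X1, k), empty))), empty) =?= p(S, k).
Decompose op/2: X2 =?= op(empty, k),  k =?= k.
Bind X2 := op(empty, k); no other remaining equation mentions X2.
Delete trivial equation k =?= k.
Decompose p/2: p(empty, op(empty, p(p(X1, k), empty))) =?= S,  empty =?= k.
Bind S := p(empty, op(empty, p(p(X1, k), empty))); no other remaining equation mentions S.
Clash: constants empty and k differ; no unifier exists.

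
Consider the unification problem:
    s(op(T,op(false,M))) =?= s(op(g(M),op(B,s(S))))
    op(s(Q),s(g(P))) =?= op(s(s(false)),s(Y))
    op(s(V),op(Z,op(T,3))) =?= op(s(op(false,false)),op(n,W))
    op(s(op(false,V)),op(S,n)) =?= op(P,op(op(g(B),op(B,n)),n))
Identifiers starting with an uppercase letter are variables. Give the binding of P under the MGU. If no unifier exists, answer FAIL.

Decompose s/1: op(T,op(false,M)) =?= op(g(M),op(B,s(S))).
Decompose op/2: T =?= g(M),  op(false,M) =?= op(B,s(S)).
Bind T := g(M); substituting into the one remaining equation that mentions T gives: op(s(V),op(Z,op(g(M),3))) =?= op(s(op(false,false)),op(n,W)).
Decompose op/2: false =?= B,  M =?= s(S).
Bind B := false; substituting into the one remaining equation that mentions B gives: op(s(op(false,V)),op(S,n)) =?= op(P,op(op(g(false),op(false,n)),n)).
Bind M := s(S); substituting into the one remaining equation that mentions M gives: op(s(V),op(Z,op(g(s(S)),3))) =?= op(s(op(false,false)),op(n,W)). Substituting into the earlier binding gives T := g(s(S)).
Decompose op/2: s(Q) =?= s(s(false)),  s(g(P)) =?= s(Y).
Decompose s/1: Q =?= s(false).
Bind Q := s(false); no other remaining equation mentions Q.
Decompose s/1: g(P) =?= Y.
Bind Y := g(P); no other remaining equation mentions Y.
Decompose op/2: s(V) =?= s(op(false,false)),  op(Z,op(g(s(S)),3)) =?= op(n,W).
Decompose s/1: V =?= op(false,false).
Bind V := op(false,false); substituting into the one remaining equation that mentions V gives: op(s(op(false,op(false,false))),op(S,n)) =?= op(P,op(op(g(false),op(false,n)),n)).
Decompose op/2: Z =?= n,  op(g(s(S)),3) =?= W.
Bind Z := n; no other remaining equation mentions Z.
Bind W := op(g(s(S)),3); no other remaining equation mentions W.
Decompose op/2: s(op(false,op(false,false))) =?= P,  op(S,n) =?= op(op(g(false),op(false,n)),n).
Bind P := s(op(false,op(false,false))); no other remaining equation mentions P. Substituting into the earlier binding gives Y := g(s(op(false,op(false,false)))).
Decompose op/2: S =?= op(g(false),op(false,n)),  n =?= n.
Bind S := op(g(false),op(false,n)); no other remaining equation mentions S. Substituting into the earlier bindings gives T := g(s(op(g(false),op(false,n)))), M := s(op(g(false),op(false,n))), W := op(g(s(op(g(false),op(false,n)))),3).
Delete trivial equation n =?= n.
MGU = { T := g(s(op(g(false),op(false,n)))), B := false, M := s(op(g(false),op(false,n))), Q := s(false), Y := g(s(op(false,op(false,false)))), V := op(false,false), Z := n, W := op(g(s(op(g(false),op(false,n)))),3), P := s(op(false,op(false,false))), S := op(g(false),op(false,n)) }, so P := s(op(false,op(false,false))).

s(op(false,op(false,false)))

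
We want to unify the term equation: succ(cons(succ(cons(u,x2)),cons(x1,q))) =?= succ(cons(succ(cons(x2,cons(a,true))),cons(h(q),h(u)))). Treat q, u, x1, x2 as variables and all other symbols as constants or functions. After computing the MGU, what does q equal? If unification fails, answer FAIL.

Decompose succ/1: cons(succ(cons(u,x2)),cons(x1,q)) =?= cons(succ(cons(x2,cons(a,true))),cons(h(q),h(u))).
Decompose cons/2: succ(cons(u,x2)) =?= succ(cons(x2,cons(a,true))),  cons(x1,q) =?= cons(h(q),h(u)).
Decompose succ/1: cons(u,x2) =?= cons(x2,cons(a,true)).
Decompose cons/2: u =?= x2,  x2 =?= cons(a,true).
Bind u := x2; substituting into the one remaining equation that mentions u gives: cons(x1,q) =?= cons(h(q),h(x2)).
Bind x2 := cons(a,true); substituting into the remaining equation gives: cons(x1,q) =?= cons(h(q),h(cons(a,true))). Substituting into the earlier binding gives u := cons(a,true).
Decompose cons/2: x1 =?= h(q),  q =?= h(cons(a,true)).
Bind x1 := h(q); no other remaining equation mentions x1.
Bind q := h(cons(a,true)). Substituting into the earlier binding gives x1 := h(h(cons(a,true))).
MGU = { u := cons(a,true), x2 := cons(a,true), x1 := h(h(cons(a,true))), q := h(cons(a,true)) }, so q := h(cons(a,true)).

h(cons(a,true))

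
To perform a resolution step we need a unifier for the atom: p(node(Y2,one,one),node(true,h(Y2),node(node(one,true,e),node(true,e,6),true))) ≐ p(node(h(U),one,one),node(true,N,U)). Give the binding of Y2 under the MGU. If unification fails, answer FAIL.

h(node(node(one,true,e),node(true,e,6),true))

Decompose p/2: node(Y2,one,one) ≐ node(h(U),one,one),  node(true,h(Y2),node(node(one,true,e),node(true,e,6),true)) ≐ node(true,N,U).
Decompose node/3: Y2 ≐ h(U),  one ≐ one,  one ≐ one.
Bind Y2 := h(U); substituting into the one remaining equation that mentions Y2 gives: node(true,h(h(U)),node(node(one,true,e),node(true,e,6),true)) ≐ node(true,N,U).
Delete trivial equation one ≐ one.
Delete trivial equation one ≐ one.
Decompose node/3: true ≐ true,  h(h(U)) ≐ N,  node(node(one,true,e),node(true,e,6),true) ≐ U.
Delete trivial equation true ≐ true.
Bind N := h(h(U)); no other remaining equation mentions N.
Bind U := node(node(one,true,e),node(true,e,6),true). Substituting into the earlier bindings gives Y2 := h(node(node(one,true,e),node(true,e,6),true)), N := h(h(node(node(one,true,e),node(true,e,6),true))).
MGU = { Y2 ↦ h(node(node(one,true,e),node(true,e,6),true)), N ↦ h(h(node(node(one,true,e),node(true,e,6),true))), U ↦ node(node(one,true,e),node(true,e,6),true) }, so Y2 ↦ h(node(node(one,true,e),node(true,e,6),true)).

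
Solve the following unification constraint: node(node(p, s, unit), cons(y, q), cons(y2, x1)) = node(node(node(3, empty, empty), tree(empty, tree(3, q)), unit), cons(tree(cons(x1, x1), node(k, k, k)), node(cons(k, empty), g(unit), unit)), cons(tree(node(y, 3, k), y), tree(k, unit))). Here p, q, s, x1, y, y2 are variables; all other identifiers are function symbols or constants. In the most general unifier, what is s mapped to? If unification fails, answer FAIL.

Decompose node/3: node(p, s, unit) = node(node(3, empty, empty), tree(empty, tree(3, q)), unit),  cons(y, q) = cons(tree(cons(x1, x1), node(k, k, k)), node(cons(k, empty), g(unit), unit)),  cons(y2, x1) = cons(tree(node(y, 3, k), y), tree(k, unit)).
Decompose node/3: p = node(3, empty, empty),  s = tree(empty, tree(3, q)),  unit = unit.
Bind p := node(3, empty, empty); no other remaining equation mentions p.
Bind s := tree(empty, tree(3, q)); no other remaining equation mentions s.
Delete trivial equation unit = unit.
Decompose cons/2: y = tree(cons(x1, x1), node(k, k, k)),  q = node(cons(k, empty), g(unit), unit).
Bind y := tree(cons(x1, x1), node(k, k, k)); substituting into the one remaining equation that mentions y gives: cons(y2, x1) = cons(tree(node(tree(cons(x1, x1), node(k, k, k)), 3, k), tree(cons(x1, x1), node(k, k, k))), tree(k, unit)).
Bind q := node(cons(k, empty), g(unit), unit); no other remaining equation mentions q. Substituting into the earlier binding gives s := tree(empty, tree(3, node(cons(k, empty), g(unit), unit))).
Decompose cons/2: y2 = tree(node(tree(cons(x1, x1), node(k, k, k)), 3, k), tree(cons(x1, x1), node(k, k, k))),  x1 = tree(k, unit).
Bind y2 := tree(node(tree(cons(x1, x1), node(k, k, k)), 3, k), tree(cons(x1, x1), node(k, k, k))); no other remaining equation mentions y2.
Bind x1 := tree(k, unit). Substituting into the earlier bindings gives y := tree(cons(tree(k, unit), tree(k, unit)), node(k, k, k)), y2 := tree(node(tree(cons(tree(k, unit), tree(k, unit)), node(k, k, k)), 3, k), tree(cons(tree(k, unit), tree(k, unit)), node(k, k, k))).
MGU = { p ↦ node(3, empty, empty), s ↦ tree(empty, tree(3, node(cons(k, empty), g(unit), unit))), y ↦ tree(cons(tree(k, unit), tree(k, unit)), node(k, k, k)), q ↦ node(cons(k, empty), g(unit), unit), y2 ↦ tree(node(tree(cons(tree(k, unit), tree(k, unit)), node(k, k, k)), 3, k), tree(cons(tree(k, unit), tree(k, unit)), node(k, k, k))), x1 ↦ tree(k, unit) }, so s ↦ tree(empty, tree(3, node(cons(k, empty), g(unit), unit))).

tree(empty, tree(3, node(cons(k, empty), g(unit), unit)))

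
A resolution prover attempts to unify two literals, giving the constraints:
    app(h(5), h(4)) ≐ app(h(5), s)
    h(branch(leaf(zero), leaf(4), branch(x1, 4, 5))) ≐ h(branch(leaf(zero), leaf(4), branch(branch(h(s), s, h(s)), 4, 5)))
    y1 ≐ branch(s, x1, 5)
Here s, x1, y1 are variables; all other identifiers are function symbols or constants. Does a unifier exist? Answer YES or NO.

Decompose app/2: h(5) ≐ h(5),  h(4) ≐ s.
Delete trivial equation h(5) ≐ h(5).
Bind s := h(4); substituting into the remaining equations gives: h(branch(leaf(zero), leaf(4), branch(x1, 4, 5))) ≐ h(branch(leaf(zero), leaf(4), branch(branch(h(h(4)), h(4), h(h(4))), 4, 5))),  y1 ≐ branch(h(4), x1, 5).
Decompose h/1: branch(leaf(zero), leaf(4), branch(x1, 4, 5)) ≐ branch(leaf(zero), leaf(4), branch(branch(h(h(4)), h(4), h(h(4))), 4, 5)).
Decompose branch/3: leaf(zero) ≐ leaf(zero),  leaf(4) ≐ leaf(4),  branch(x1, 4, 5) ≐ branch(branch(h(h(4)), h(4), h(h(4))), 4, 5).
Delete trivial equation leaf(zero) ≐ leaf(zero).
Delete trivial equation leaf(4) ≐ leaf(4).
Decompose branch/3: x1 ≐ branch(h(h(4)), h(4), h(h(4))),  4 ≐ 4,  5 ≐ 5.
Bind x1 := branch(h(h(4)), h(4), h(h(4))); substituting into the one remaining equation that mentions x1 gives: y1 ≐ branch(h(4), branch(h(h(4)), h(4), h(h(4))), 5).
Delete trivial equation 4 ≐ 4.
Delete trivial equation 5 ≐ 5.
Bind y1 := branch(h(4), branch(h(h(4)), h(4), h(h(4))), 5).
No equations remain and no clash or occurs-check failure arose, so a unifier exists.

YES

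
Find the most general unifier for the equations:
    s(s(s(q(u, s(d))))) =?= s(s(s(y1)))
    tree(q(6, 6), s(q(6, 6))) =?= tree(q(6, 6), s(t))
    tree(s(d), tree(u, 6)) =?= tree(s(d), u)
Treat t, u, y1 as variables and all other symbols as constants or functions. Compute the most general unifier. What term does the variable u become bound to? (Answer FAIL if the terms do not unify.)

FAIL

Decompose s/1: s(s(q(u, s(d)))) =?= s(s(y1)).
Decompose s/1: s(q(u, s(d))) =?= s(y1).
Decompose s/1: q(u, s(d)) =?= y1.
Bind y1 := q(u, s(d)); no other remaining equation mentions y1.
Decompose tree/2: q(6, 6) =?= q(6, 6),  s(q(6, 6)) =?= s(t).
Delete trivial equation q(6, 6) =?= q(6, 6).
Decompose s/1: q(6, 6) =?= t.
Bind t := q(6, 6); no other remaining equation mentions t.
Decompose tree/2: s(d) =?= s(d),  tree(u, 6) =?= u.
Delete trivial equation s(d) =?= s(d).
Occurs check fails: u occurs in tree(u, 6); the equation u =?= tree(u, 6) has no finite solution.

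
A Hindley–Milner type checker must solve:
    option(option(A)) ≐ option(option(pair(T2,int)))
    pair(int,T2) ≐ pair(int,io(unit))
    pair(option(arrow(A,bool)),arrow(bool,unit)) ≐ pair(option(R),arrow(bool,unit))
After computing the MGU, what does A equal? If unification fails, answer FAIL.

pair(io(unit),int)

Decompose option/1: option(A) ≐ option(pair(T2,int)).
Decompose option/1: A ≐ pair(T2,int).
Bind A := pair(T2,int); substituting into the one remaining equation that mentions A gives: pair(option(arrow(pair(T2,int),bool)),arrow(bool,unit)) ≐ pair(option(R),arrow(bool,unit)).
Decompose pair/2: int ≐ int,  T2 ≐ io(unit).
Delete trivial equation int ≐ int.
Bind T2 := io(unit); substituting into the remaining equation gives: pair(option(arrow(pair(io(unit),int),bool)),arrow(bool,unit)) ≐ pair(option(R),arrow(bool,unit)). Substituting into the earlier binding gives A := pair(io(unit),int).
Decompose pair/2: option(arrow(pair(io(unit),int),bool)) ≐ option(R),  arrow(bool,unit) ≐ arrow(bool,unit).
Decompose option/1: arrow(pair(io(unit),int),bool) ≐ R.
Bind R := arrow(pair(io(unit),int),bool); no other remaining equation mentions R.
Delete trivial equation arrow(bool,unit) ≐ arrow(bool,unit).
MGU = { A ↦ pair(io(unit),int), T2 ↦ io(unit), R ↦ arrow(pair(io(unit),int),bool) }, so A ↦ pair(io(unit),int).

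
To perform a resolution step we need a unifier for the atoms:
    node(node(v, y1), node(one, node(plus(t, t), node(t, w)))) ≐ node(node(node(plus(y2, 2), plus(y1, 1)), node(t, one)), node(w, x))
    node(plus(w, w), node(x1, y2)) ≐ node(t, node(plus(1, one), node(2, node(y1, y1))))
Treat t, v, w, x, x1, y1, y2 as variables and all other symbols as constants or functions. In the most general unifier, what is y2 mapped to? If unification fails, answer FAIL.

node(2, node(node(plus(one, one), one), node(plus(one, one), one)))

Decompose node/2: node(v, y1) ≐ node(node(plus(y2, 2), plus(y1, 1)), node(t, one)),  node(one, node(plus(t, t), node(t, w))) ≐ node(w, x).
Decompose node/2: v ≐ node(plus(y2, 2), plus(y1, 1)),  y1 ≐ node(t, one).
Bind v := node(plus(y2, 2), plus(y1, 1)); no other remaining equation mentions v.
Bind y1 := node(t, one); substituting into the one remaining equation that mentions y1 gives: node(plus(w, w), node(x1, y2)) ≐ node(t, node(plus(1, one), node(2, node(node(t, one), node(t, one))))). Substituting into the earlier binding gives v := node(plus(y2, 2), plus(node(t, one), 1)).
Decompose node/2: one ≐ w,  node(plus(t, t), node(t, w)) ≐ x.
Bind w := one; substituting into the remaining equations gives: node(plus(t, t), node(t, one)) ≐ x,  node(plus(one, one), node(x1, y2)) ≐ node(t, node(plus(1, one), node(2, node(node(t, one), node(t, one))))).
Bind x := node(plus(t, t), node(t, one)); no other remaining equation mentions x.
Decompose node/2: plus(one, one) ≐ t,  node(x1, y2) ≐ node(plus(1, one), node(2, node(node(t, one), node(t, one)))).
Bind t := plus(one, one); substituting into the remaining equation gives: node(x1, y2) ≐ node(plus(1, one), node(2, node(node(plus(one, one), one), node(plus(one, one), one)))). Substituting into the earlier bindings gives v := node(plus(y2, 2), plus(node(plus(one, one), one), 1)), y1 := node(plus(one, one), one), x := node(plus(plus(one, one), plus(one, one)), node(plus(one, one), one)).
Decompose node/2: x1 ≐ plus(1, one),  y2 ≐ node(2, node(node(plus(one, one), one), node(plus(one, one), one))).
Bind x1 := plus(1, one); no other remaining equation mentions x1.
Bind y2 := node(2, node(node(plus(one, one), one), node(plus(one, one), one))). Substituting into the earlier binding gives v := node(plus(node(2, node(node(plus(one, one), one), node(plus(one, one), one))), 2), plus(node(plus(one, one), one), 1)).
MGU = { v -> node(plus(node(2, node(node(plus(one, one), one), node(plus(one, one), one))), 2), plus(node(plus(one, one), one), 1)), y1 -> node(plus(one, one), one), w -> one, x -> node(plus(plus(one, one), plus(one, one)), node(plus(one, one), one)), t -> plus(one, one), x1 -> plus(1, one), y2 -> node(2, node(node(plus(one, one), one), node(plus(one, one), one))) }, so y2 -> node(2, node(node(plus(one, one), one), node(plus(one, one), one))).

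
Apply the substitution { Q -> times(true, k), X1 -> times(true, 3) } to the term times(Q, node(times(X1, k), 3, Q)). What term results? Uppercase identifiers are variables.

Replace each occurrence of Q with times(true, k).
Replace each occurrence of X1 with times(true, 3).
Result: times(times(true, k), node(times(times(true, 3), k), 3, times(true, k))).

times(times(true, k), node(times(times(true, 3), k), 3, times(true, k)))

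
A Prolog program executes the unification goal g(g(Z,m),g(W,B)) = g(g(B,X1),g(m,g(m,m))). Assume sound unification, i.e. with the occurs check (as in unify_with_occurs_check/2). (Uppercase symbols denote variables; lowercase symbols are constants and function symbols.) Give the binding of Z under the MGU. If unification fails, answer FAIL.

g(m,m)

Decompose g/2: g(Z,m) = g(B,X1),  g(W,B) = g(m,g(m,m)).
Decompose g/2: Z = B,  m = X1.
Bind Z := B; no other remaining equation mentions Z.
Bind X1 := m; no other remaining equation mentions X1.
Decompose g/2: W = m,  B = g(m,m).
Bind W := m; no other remaining equation mentions W.
Bind B := g(m,m). Substituting into the earlier binding gives Z := g(m,m).
MGU = { Z ↦ g(m,m), X1 ↦ m, W ↦ m, B ↦ g(m,m) }, so Z ↦ g(m,m).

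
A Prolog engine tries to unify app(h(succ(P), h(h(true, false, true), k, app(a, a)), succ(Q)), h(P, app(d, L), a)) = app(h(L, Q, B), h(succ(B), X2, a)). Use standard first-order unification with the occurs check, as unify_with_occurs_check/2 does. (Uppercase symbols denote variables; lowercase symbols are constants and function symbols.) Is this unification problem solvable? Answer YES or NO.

YES

Decompose app/2: h(succ(P), h(h(true, false, true), k, app(a, a)), succ(Q)) = h(L, Q, B),  h(P, app(d, L), a) = h(succ(B), X2, a).
Decompose h/3: succ(P) = L,  h(h(true, false, true), k, app(a, a)) = Q,  succ(Q) = B.
Bind L := succ(P); substituting into the one remaining equation that mentions L gives: h(P, app(d, succ(P)), a) = h(succ(B), X2, a).
Bind Q := h(h(true, false, true), k, app(a, a)); substituting into the one remaining equation that mentions Q gives: succ(h(h(true, false, true), k, app(a, a))) = B.
Bind B := succ(h(h(true, false, true), k, app(a, a))); substituting into the remaining equation gives: h(P, app(d, succ(P)), a) = h(succ(succ(h(h(true, false, true), k, app(a, a)))), X2, a).
Decompose h/3: P = succ(succ(h(h(true, false, true), k, app(a, a)))),  app(d, succ(P)) = X2,  a = a.
Bind P := succ(succ(h(h(true, false, true), k, app(a, a)))); substituting into the one remaining equation that mentions P gives: app(d, succ(succ(succ(h(h(true, false, true), k, app(a, a)))))) = X2. Substituting into the earlier binding gives L := succ(succ(succ(h(h(true, false, true), k, app(a, a))))).
Bind X2 := app(d, succ(succ(succ(h(h(true, false, true), k, app(a, a)))))); no other remaining equation mentions X2.
Delete trivial equation a = a.
No equations remain and no clash or occurs-check failure arose, so a unifier exists.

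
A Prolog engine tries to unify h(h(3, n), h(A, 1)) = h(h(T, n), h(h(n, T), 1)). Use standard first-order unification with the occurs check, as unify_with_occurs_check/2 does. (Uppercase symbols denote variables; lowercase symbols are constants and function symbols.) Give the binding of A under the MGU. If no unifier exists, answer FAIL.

Decompose h/2: h(3, n) = h(T, n),  h(A, 1) = h(h(n, T), 1).
Decompose h/2: 3 = T,  n = n.
Bind T := 3; substituting into the one remaining equation that mentions T gives: h(A, 1) = h(h(n, 3), 1).
Delete trivial equation n = n.
Decompose h/2: A = h(n, 3),  1 = 1.
Bind A := h(n, 3); no other remaining equation mentions A.
Delete trivial equation 1 = 1.
MGU = { T ↦ 3, A ↦ h(n, 3) }, so A ↦ h(n, 3).

h(n, 3)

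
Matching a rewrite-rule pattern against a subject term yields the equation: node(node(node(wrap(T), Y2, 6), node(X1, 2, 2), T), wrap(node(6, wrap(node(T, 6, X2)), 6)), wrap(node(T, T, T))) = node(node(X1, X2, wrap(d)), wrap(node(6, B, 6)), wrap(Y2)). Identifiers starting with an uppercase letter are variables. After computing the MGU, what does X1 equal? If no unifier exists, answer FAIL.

Decompose node/3: node(node(wrap(T), Y2, 6), node(X1, 2, 2), T) = node(X1, X2, wrap(d)),  wrap(node(6, wrap(node(T, 6, X2)), 6)) = wrap(node(6, B, 6)),  wrap(node(T, T, T)) = wrap(Y2).
Decompose node/3: node(wrap(T), Y2, 6) = X1,  node(X1, 2, 2) = X2,  T = wrap(d).
Bind X1 := node(wrap(T), Y2, 6); substituting into the one remaining equation that mentions X1 gives: node(node(wrap(T), Y2, 6), 2, 2) = X2.
Bind X2 := node(node(wrap(T), Y2, 6), 2, 2); substituting into the one remaining equation that mentions X2 gives: wrap(node(6, wrap(node(T, 6, node(node(wrap(T), Y2, 6), 2, 2))), 6)) = wrap(node(6, B, 6)).
Bind T := wrap(d); substituting into the remaining equations gives: wrap(node(6, wrap(node(wrap(d), 6, node(node(wrap(wrap(d)), Y2, 6), 2, 2))), 6)) = wrap(node(6, B, 6)),  wrap(node(wrap(d), wrap(d), wrap(d))) = wrap(Y2). Substituting into the earlier bindings gives X1 := node(wrap(wrap(d)), Y2, 6), X2 := node(node(wrap(wrap(d)), Y2, 6), 2, 2).
Decompose wrap/1: node(6, wrap(node(wrap(d), 6, node(node(wrap(wrap(d)), Y2, 6), 2, 2))), 6) = node(6, B, 6).
Decompose node/3: 6 = 6,  wrap(node(wrap(d), 6, node(node(wrap(wrap(d)), Y2, 6), 2, 2))) = B,  6 = 6.
Delete trivial equation 6 = 6.
Bind B := wrap(node(wrap(d), 6, node(node(wrap(wrap(d)), Y2, 6), 2, 2))); no other remaining equation mentions B.
Delete trivial equation 6 = 6.
Decompose wrap/1: node(wrap(d), wrap(d), wrap(d)) = Y2.
Bind Y2 := node(wrap(d), wrap(d), wrap(d)). Substituting into the earlier bindings gives X1 := node(wrap(wrap(d)), node(wrap(d), wrap(d), wrap(d)), 6), X2 := node(node(wrap(wrap(d)), node(wrap(d), wrap(d), wrap(d)), 6), 2, 2), B := wrap(node(wrap(d), 6, node(node(wrap(wrap(d)), node(wrap(d), wrap(d), wrap(d)), 6), 2, 2))).
MGU = { X1 ↦ node(wrap(wrap(d)), node(wrap(d), wrap(d), wrap(d)), 6), X2 ↦ node(node(wrap(wrap(d)), node(wrap(d), wrap(d), wrap(d)), 6), 2, 2), T ↦ wrap(d), B ↦ wrap(node(wrap(d), 6, node(node(wrap(wrap(d)), node(wrap(d), wrap(d), wrap(d)), 6), 2, 2))), Y2 ↦ node(wrap(d), wrap(d), wrap(d)) }, so X1 ↦ node(wrap(wrap(d)), node(wrap(d), wrap(d), wrap(d)), 6).

node(wrap(wrap(d)), node(wrap(d), wrap(d), wrap(d)), 6)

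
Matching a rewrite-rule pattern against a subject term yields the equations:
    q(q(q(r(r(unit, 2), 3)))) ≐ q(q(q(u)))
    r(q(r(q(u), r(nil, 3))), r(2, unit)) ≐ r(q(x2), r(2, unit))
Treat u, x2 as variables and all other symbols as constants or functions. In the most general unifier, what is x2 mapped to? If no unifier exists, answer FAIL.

Decompose q/1: q(q(r(r(unit, 2), 3))) ≐ q(q(u)).
Decompose q/1: q(r(r(unit, 2), 3)) ≐ q(u).
Decompose q/1: r(r(unit, 2), 3) ≐ u.
Bind u := r(r(unit, 2), 3); substituting into the remaining equation gives: r(q(r(q(r(r(unit, 2), 3)), r(nil, 3))), r(2, unit)) ≐ r(q(x2), r(2, unit)).
Decompose r/2: q(r(q(r(r(unit, 2), 3)), r(nil, 3))) ≐ q(x2),  r(2, unit) ≐ r(2, unit).
Decompose q/1: r(q(r(r(unit, 2), 3)), r(nil, 3)) ≐ x2.
Bind x2 := r(q(r(r(unit, 2), 3)), r(nil, 3)); no other remaining equation mentions x2.
Delete trivial equation r(2, unit) ≐ r(2, unit).
MGU = { u ↦ r(r(unit, 2), 3), x2 ↦ r(q(r(r(unit, 2), 3)), r(nil, 3)) }, so x2 ↦ r(q(r(r(unit, 2), 3)), r(nil, 3)).

r(q(r(r(unit, 2), 3)), r(nil, 3))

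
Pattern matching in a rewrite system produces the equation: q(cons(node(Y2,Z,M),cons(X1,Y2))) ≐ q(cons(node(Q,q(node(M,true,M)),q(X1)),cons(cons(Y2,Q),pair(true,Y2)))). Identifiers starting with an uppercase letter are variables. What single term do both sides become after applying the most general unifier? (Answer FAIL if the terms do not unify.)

Decompose q/1: cons(node(Y2,Z,M),cons(X1,Y2)) ≐ cons(node(Q,q(node(M,true,M)),q(X1)),cons(cons(Y2,Q),pair(true,Y2))).
Decompose cons/2: node(Y2,Z,M) ≐ node(Q,q(node(M,true,M)),q(X1)),  cons(X1,Y2) ≐ cons(cons(Y2,Q),pair(true,Y2)).
Decompose node/3: Y2 ≐ Q,  Z ≐ q(node(M,true,M)),  M ≐ q(X1).
Bind Y2 := Q; substituting into the one remaining equation that mentions Y2 gives: cons(X1,Q) ≐ cons(cons(Q,Q),pair(true,Q)).
Bind Z := q(node(M,true,M)); no other remaining equation mentions Z.
Bind M := q(X1); no other remaining equation mentions M. Substituting into the earlier binding gives Z := q(node(q(X1),true,q(X1))).
Decompose cons/2: X1 ≐ cons(Q,Q),  Q ≐ pair(true,Q).
Bind X1 := cons(Q,Q); no other remaining equation mentions X1. Substituting into the earlier bindings gives Z := q(node(q(cons(Q,Q)),true,q(cons(Q,Q)))), M := q(cons(Q,Q)).
Occurs check fails: Q occurs in pair(true,Q); the equation Q ≐ pair(true,Q) has no finite solution.

FAIL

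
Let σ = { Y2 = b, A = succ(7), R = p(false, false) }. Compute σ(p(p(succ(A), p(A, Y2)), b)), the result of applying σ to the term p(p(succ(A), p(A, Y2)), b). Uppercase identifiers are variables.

p(p(succ(succ(7)), p(succ(7), b)), b)

Replace each occurrence of Y2 with b.
Replace each occurrence of A with succ(7).
Result: p(p(succ(succ(7)), p(succ(7), b)), b).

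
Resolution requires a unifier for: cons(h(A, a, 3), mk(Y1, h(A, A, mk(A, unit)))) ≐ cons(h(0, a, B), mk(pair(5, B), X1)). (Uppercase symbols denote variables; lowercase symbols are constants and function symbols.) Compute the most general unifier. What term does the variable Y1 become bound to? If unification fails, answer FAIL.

pair(5, 3)

Decompose cons/2: h(A, a, 3) ≐ h(0, a, B),  mk(Y1, h(A, A, mk(A, unit))) ≐ mk(pair(5, B), X1).
Decompose h/3: A ≐ 0,  a ≐ a,  3 ≐ B.
Bind A := 0; substituting into the one remaining equation that mentions A gives: mk(Y1, h(0, 0, mk(0, unit))) ≐ mk(pair(5, B), X1).
Delete trivial equation a ≐ a.
Bind B := 3; substituting into the remaining equation gives: mk(Y1, h(0, 0, mk(0, unit))) ≐ mk(pair(5, 3), X1).
Decompose mk/2: Y1 ≐ pair(5, 3),  h(0, 0, mk(0, unit)) ≐ X1.
Bind Y1 := pair(5, 3); no other remaining equation mentions Y1.
Bind X1 := h(0, 0, mk(0, unit)).
MGU = { A ↦ 0, B ↦ 3, Y1 ↦ pair(5, 3), X1 ↦ h(0, 0, mk(0, unit)) }, so Y1 ↦ pair(5, 3).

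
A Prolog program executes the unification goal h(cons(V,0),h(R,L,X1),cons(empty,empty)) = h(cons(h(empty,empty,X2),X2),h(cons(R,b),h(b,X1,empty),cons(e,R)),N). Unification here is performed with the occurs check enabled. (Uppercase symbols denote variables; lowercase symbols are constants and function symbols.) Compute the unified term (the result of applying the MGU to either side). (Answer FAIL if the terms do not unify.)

FAIL

Decompose h/3: cons(V,0) = cons(h(empty,empty,X2),X2),  h(R,L,X1) = h(cons(R,b),h(b,X1,empty),cons(e,R)),  cons(empty,empty) = N.
Decompose cons/2: V = h(empty,empty,X2),  0 = X2.
Bind V := h(empty,empty,X2); no other remaining equation mentions V.
Bind X2 := 0; no other remaining equation mentions X2. Substituting into the earlier binding gives V := h(empty,empty,0).
Decompose h/3: R = cons(R,b),  L = h(b,X1,empty),  X1 = cons(e,R).
Occurs check fails: R occurs in cons(R,b); the equation R = cons(R,b) has no finite solution.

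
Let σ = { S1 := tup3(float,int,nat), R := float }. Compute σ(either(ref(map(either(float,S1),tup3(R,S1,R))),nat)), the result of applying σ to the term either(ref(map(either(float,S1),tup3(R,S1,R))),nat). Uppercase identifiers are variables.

either(ref(map(either(float,tup3(float,int,nat)),tup3(float,tup3(float,int,nat),float))),nat)

Replace each occurrence of S1 with tup3(float,int,nat).
Replace each occurrence of R with float.
Result: either(ref(map(either(float,tup3(float,int,nat)),tup3(float,tup3(float,int,nat),float))),nat).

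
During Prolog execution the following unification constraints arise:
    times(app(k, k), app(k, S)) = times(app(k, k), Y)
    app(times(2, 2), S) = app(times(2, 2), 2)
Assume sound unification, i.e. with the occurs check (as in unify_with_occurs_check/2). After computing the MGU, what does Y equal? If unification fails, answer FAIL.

Decompose times/2: app(k, k) = app(k, k),  app(k, S) = Y.
Delete trivial equation app(k, k) = app(k, k).
Bind Y := app(k, S); no other remaining equation mentions Y.
Decompose app/2: times(2, 2) = times(2, 2),  S = 2.
Delete trivial equation times(2, 2) = times(2, 2).
Bind S := 2. Substituting into the earlier binding gives Y := app(k, 2).
MGU = { Y -> app(k, 2), S -> 2 }, so Y -> app(k, 2).

app(k, 2)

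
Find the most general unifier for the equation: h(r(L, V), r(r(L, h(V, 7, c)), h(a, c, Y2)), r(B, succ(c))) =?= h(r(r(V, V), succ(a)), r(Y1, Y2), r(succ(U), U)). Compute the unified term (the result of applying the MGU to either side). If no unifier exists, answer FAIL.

Decompose h/3: r(L, V) =?= r(r(V, V), succ(a)),  r(r(L, h(V, 7, c)), h(a, c, Y2)) =?= r(Y1, Y2),  r(B, succ(c)) =?= r(succ(U), U).
Decompose r/2: L =?= r(V, V),  V =?= succ(a).
Bind L := r(V, V); substituting into the one remaining equation that mentions L gives: r(r(r(V, V), h(V, 7, c)), h(a, c, Y2)) =?= r(Y1, Y2).
Bind V := succ(a); substituting into the one remaining equation that mentions V gives: r(r(r(succ(a), succ(a)), h(succ(a), 7, c)), h(a, c, Y2)) =?= r(Y1, Y2). Substituting into the earlier binding gives L := r(succ(a), succ(a)).
Decompose r/2: r(r(succ(a), succ(a)), h(succ(a), 7, c)) =?= Y1,  h(a, c, Y2) =?= Y2.
Bind Y1 := r(r(succ(a), succ(a)), h(succ(a), 7, c)); no other remaining equation mentions Y1.
Occurs check fails: Y2 occurs in h(a, c, Y2); the equation Y2 =?= h(a, c, Y2) has no finite solution.

FAIL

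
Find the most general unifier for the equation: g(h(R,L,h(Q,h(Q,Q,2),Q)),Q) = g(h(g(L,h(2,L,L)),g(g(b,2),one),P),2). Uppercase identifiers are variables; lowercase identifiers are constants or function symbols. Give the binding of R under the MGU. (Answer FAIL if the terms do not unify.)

g(g(g(b,2),one),h(2,g(g(b,2),one),g(g(b,2),one)))

Decompose g/2: h(R,L,h(Q,h(Q,Q,2),Q)) = h(g(L,h(2,L,L)),g(g(b,2),one),P),  Q = 2.
Decompose h/3: R = g(L,h(2,L,L)),  L = g(g(b,2),one),  h(Q,h(Q,Q,2),Q) = P.
Bind R := g(L,h(2,L,L)); no other remaining equation mentions R.
Bind L := g(g(b,2),one); no other remaining equation mentions L. Substituting into the earlier binding gives R := g(g(g(b,2),one),h(2,g(g(b,2),one),g(g(b,2),one))).
Bind P := h(Q,h(Q,Q,2),Q); no other remaining equation mentions P.
Bind Q := 2. Substituting into the earlier binding gives P := h(2,h(2,2,2),2).
MGU = { R := g(g(g(b,2),one),h(2,g(g(b,2),one),g(g(b,2),one))), L := g(g(b,2),one), P := h(2,h(2,2,2),2), Q := 2 }, so R := g(g(g(b,2),one),h(2,g(g(b,2),one),g(g(b,2),one))).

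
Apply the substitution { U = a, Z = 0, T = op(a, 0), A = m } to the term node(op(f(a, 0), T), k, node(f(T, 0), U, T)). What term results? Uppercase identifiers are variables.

Replace each occurrence of U with a.
Replace each occurrence of T with op(a, 0).
Result: node(op(f(a, 0), op(a, 0)), k, node(f(op(a, 0), 0), a, op(a, 0))).

node(op(f(a, 0), op(a, 0)), k, node(f(op(a, 0), 0), a, op(a, 0)))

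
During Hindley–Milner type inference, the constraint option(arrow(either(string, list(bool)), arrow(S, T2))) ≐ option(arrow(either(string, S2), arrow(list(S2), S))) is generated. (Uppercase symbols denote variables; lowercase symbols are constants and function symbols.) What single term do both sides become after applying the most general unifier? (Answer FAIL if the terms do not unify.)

Decompose option/1: arrow(either(string, list(bool)), arrow(S, T2)) ≐ arrow(either(string, S2), arrow(list(S2), S)).
Decompose arrow/2: either(string, list(bool)) ≐ either(string, S2),  arrow(S, T2) ≐ arrow(list(S2), S).
Decompose either/2: string ≐ string,  list(bool) ≐ S2.
Delete trivial equation string ≐ string.
Bind S2 := list(bool); substituting into the remaining equation gives: arrow(S, T2) ≐ arrow(list(list(bool)), S).
Decompose arrow/2: S ≐ list(list(bool)),  T2 ≐ S.
Bind S := list(list(bool)); substituting into the remaining equation gives: T2 ≐ list(list(bool)).
Bind T2 := list(list(bool)).
Applying the MGU to either side gives option(arrow(either(string, list(bool)), arrow(list(list(bool)), list(list(bool))))).

option(arrow(either(string, list(bool)), arrow(list(list(bool)), list(list(bool)))))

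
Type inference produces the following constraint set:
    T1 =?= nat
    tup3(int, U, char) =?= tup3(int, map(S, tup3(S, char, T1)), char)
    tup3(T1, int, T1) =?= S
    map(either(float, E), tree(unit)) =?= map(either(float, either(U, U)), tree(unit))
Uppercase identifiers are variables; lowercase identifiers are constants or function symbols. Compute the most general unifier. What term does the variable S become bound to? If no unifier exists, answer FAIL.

Bind T1 := nat; substituting into the 2 remaining equations that mention T1 gives: tup3(int, U, char) =?= tup3(int, map(S, tup3(S, char, nat)), char),  tup3(nat, int, nat) =?= S.
Decompose tup3/3: int =?= int,  U =?= map(S, tup3(S, char, nat)),  char =?= char.
Delete trivial equation int =?= int.
Bind U := map(S, tup3(S, char, nat)); substituting into the one remaining equation that mentions U gives: map(either(float, E), tree(unit)) =?= map(either(float, either(map(S, tup3(S, char, nat)), map(S, tup3(S, char, nat)))), tree(unit)).
Delete trivial equation char =?= char.
Bind S := tup3(nat, int, nat); substituting into the remaining equation gives: map(either(float, E), tree(unit)) =?= map(either(float, either(map(tup3(nat, int, nat), tup3(tup3(nat, int, nat), char, nat)), map(tup3(nat, int, nat), tup3(tup3(nat, int, nat), char, nat)))), tree(unit)). Substituting into the earlier binding gives U := map(tup3(nat, int, nat), tup3(tup3(nat, int, nat), char, nat)).
Decompose map/2: either(float, E) =?= either(float, either(map(tup3(nat, int, nat), tup3(tup3(nat, int, nat), char, nat)), map(tup3(nat, int, nat), tup3(tup3(nat, int, nat), char, nat)))),  tree(unit) =?= tree(unit).
Decompose either/2: float =?= float,  E =?= either(map(tup3(nat, int, nat), tup3(tup3(nat, int, nat), char, nat)), map(tup3(nat, int, nat), tup3(tup3(nat, int, nat), char, nat))).
Delete trivial equation float =?= float.
Bind E := either(map(tup3(nat, int, nat), tup3(tup3(nat, int, nat), char, nat)), map(tup3(nat, int, nat), tup3(tup3(nat, int, nat), char, nat))); no other remaining equation mentions E.
Delete trivial equation tree(unit) =?= tree(unit).
MGU = { T1 ↦ nat, U ↦ map(tup3(nat, int, nat), tup3(tup3(nat, int, nat), char, nat)), S ↦ tup3(nat, int, nat), E ↦ either(map(tup3(nat, int, nat), tup3(tup3(nat, int, nat), char, nat)), map(tup3(nat, int, nat), tup3(tup3(nat, int, nat), char, nat))) }, so S ↦ tup3(nat, int, nat).

tup3(nat, int, nat)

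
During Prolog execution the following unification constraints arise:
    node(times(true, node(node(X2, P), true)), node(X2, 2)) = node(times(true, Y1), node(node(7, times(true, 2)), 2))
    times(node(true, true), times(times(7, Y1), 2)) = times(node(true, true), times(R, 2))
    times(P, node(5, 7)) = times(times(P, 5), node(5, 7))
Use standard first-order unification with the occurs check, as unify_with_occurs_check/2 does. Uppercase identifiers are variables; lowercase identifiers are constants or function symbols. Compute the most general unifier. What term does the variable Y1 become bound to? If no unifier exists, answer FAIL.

Decompose node/2: times(true, node(node(X2, P), true)) = times(true, Y1),  node(X2, 2) = node(node(7, times(true, 2)), 2).
Decompose times/2: true = true,  node(node(X2, P), true) = Y1.
Delete trivial equation true = true.
Bind Y1 := node(node(X2, P), true); substituting into the one remaining equation that mentions Y1 gives: times(node(true, true), times(times(7, node(node(X2, P), true)), 2)) = times(node(true, true), times(R, 2)).
Decompose node/2: X2 = node(7, times(true, 2)),  2 = 2.
Bind X2 := node(7, times(true, 2)); substituting into the one remaining equation that mentions X2 gives: times(node(true, true), times(times(7, node(node(node(7, times(true, 2)), P), true)), 2)) = times(node(true, true), times(R, 2)). Substituting into the earlier binding gives Y1 := node(node(node(7, times(true, 2)), P), true).
Delete trivial equation 2 = 2.
Decompose times/2: node(true, true) = node(true, true),  times(times(7, node(node(node(7, times(true, 2)), P), true)), 2) = times(R, 2).
Delete trivial equation node(true, true) = node(true, true).
Decompose times/2: times(7, node(node(node(7, times(true, 2)), P), true)) = R,  2 = 2.
Bind R := times(7, node(node(node(7, times(true, 2)), P), true)); no other remaining equation mentions R.
Delete trivial equation 2 = 2.
Decompose times/2: P = times(P, 5),  node(5, 7) = node(5, 7).
Occurs check fails: P occurs in times(P, 5); the equation P = times(P, 5) has no finite solution.

FAIL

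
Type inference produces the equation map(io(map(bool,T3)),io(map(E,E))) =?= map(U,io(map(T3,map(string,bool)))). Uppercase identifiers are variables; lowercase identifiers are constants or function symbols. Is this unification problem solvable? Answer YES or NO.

YES

Decompose map/2: io(map(bool,T3)) =?= U,  io(map(E,E)) =?= io(map(T3,map(string,bool))).
Bind U := io(map(bool,T3)); no other remaining equation mentions U.
Decompose io/1: map(E,E) =?= map(T3,map(string,bool)).
Decompose map/2: E =?= T3,  E =?= map(string,bool).
Bind E := T3; substituting into the remaining equation gives: T3 =?= map(string,bool).
Bind T3 := map(string,bool). Substituting into the earlier bindings gives U := io(map(bool,map(string,bool))), E := map(string,bool).
No equations remain and no clash or occurs-check failure arose, so a unifier exists.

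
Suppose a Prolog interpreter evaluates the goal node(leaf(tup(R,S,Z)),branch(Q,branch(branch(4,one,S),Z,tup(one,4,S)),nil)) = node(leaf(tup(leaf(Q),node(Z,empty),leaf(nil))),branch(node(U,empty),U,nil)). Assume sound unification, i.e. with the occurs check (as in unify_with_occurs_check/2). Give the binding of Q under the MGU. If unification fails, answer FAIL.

node(branch(branch(4,one,node(leaf(nil),empty)),leaf(nil),tup(one,4,node(leaf(nil),empty))),empty)

Decompose node/2: leaf(tup(R,S,Z)) = leaf(tup(leaf(Q),node(Z,empty),leaf(nil))),  branch(Q,branch(branch(4,one,S),Z,tup(one,4,S)),nil) = branch(node(U,empty),U,nil).
Decompose leaf/1: tup(R,S,Z) = tup(leaf(Q),node(Z,empty),leaf(nil)).
Decompose tup/3: R = leaf(Q),  S = node(Z,empty),  Z = leaf(nil).
Bind R := leaf(Q); no other remaining equation mentions R.
Bind S := node(Z,empty); substituting into the one remaining equation that mentions S gives: branch(Q,branch(branch(4,one,node(Z,empty)),Z,tup(one,4,node(Z,empty))),nil) = branch(node(U,empty),U,nil).
Bind Z := leaf(nil); substituting into the remaining equation gives: branch(Q,branch(branch(4,one,node(leaf(nil),empty)),leaf(nil),tup(one,4,node(leaf(nil),empty))),nil) = branch(node(U,empty),U,nil). Substituting into the earlier binding gives S := node(leaf(nil),empty).
Decompose branch/3: Q = node(U,empty),  branch(branch(4,one,node(leaf(nil),empty)),leaf(nil),tup(one,4,node(leaf(nil),empty))) = U,  nil = nil.
Bind Q := node(U,empty); no other remaining equation mentions Q. Substituting into the earlier binding gives R := leaf(node(U,empty)).
Bind U := branch(branch(4,one,node(leaf(nil),empty)),leaf(nil),tup(one,4,node(leaf(nil),empty))); no other remaining equation mentions U. Substituting into the earlier bindings gives R := leaf(node(branch(branch(4,one,node(leaf(nil),empty)),leaf(nil),tup(one,4,node(leaf(nil),empty))),empty)), Q := node(branch(branch(4,one,node(leaf(nil),empty)),leaf(nil),tup(one,4,node(leaf(nil),empty))),empty).
Delete trivial equation nil = nil.
MGU = { R ↦ leaf(node(branch(branch(4,one,node(leaf(nil),empty)),leaf(nil),tup(one,4,node(leaf(nil),empty))),empty)), S ↦ node(leaf(nil),empty), Z ↦ leaf(nil), Q ↦ node(branch(branch(4,one,node(leaf(nil),empty)),leaf(nil),tup(one,4,node(leaf(nil),empty))),empty), U ↦ branch(branch(4,one,node(leaf(nil),empty)),leaf(nil),tup(one,4,node(leaf(nil),empty))) }, so Q ↦ node(branch(branch(4,one,node(leaf(nil),empty)),leaf(nil),tup(one,4,node(leaf(nil),empty))),empty).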